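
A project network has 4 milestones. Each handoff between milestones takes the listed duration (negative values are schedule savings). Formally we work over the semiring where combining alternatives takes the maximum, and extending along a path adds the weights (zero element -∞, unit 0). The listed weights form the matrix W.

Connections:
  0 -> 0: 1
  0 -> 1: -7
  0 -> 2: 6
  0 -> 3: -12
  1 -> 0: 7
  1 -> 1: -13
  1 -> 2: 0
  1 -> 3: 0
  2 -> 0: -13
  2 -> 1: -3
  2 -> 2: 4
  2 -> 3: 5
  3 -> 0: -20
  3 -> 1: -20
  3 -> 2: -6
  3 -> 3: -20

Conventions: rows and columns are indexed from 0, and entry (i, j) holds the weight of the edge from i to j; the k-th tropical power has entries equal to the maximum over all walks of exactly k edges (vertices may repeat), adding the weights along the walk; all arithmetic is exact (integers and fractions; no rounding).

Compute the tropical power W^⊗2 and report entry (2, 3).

W^⊗2:
  [2, 3, 10, 11]
  [8, 0, 13, 5]
  [4, 1, 8, 9]
  [-13, -9, -2, -1]
Key observation: the optimum is the walk 2->2->3, with weight 4 + 5 = 9.
Optimal value attained by: walk 2->2->3.
Answer: (W^⊗2)[2][3] = 9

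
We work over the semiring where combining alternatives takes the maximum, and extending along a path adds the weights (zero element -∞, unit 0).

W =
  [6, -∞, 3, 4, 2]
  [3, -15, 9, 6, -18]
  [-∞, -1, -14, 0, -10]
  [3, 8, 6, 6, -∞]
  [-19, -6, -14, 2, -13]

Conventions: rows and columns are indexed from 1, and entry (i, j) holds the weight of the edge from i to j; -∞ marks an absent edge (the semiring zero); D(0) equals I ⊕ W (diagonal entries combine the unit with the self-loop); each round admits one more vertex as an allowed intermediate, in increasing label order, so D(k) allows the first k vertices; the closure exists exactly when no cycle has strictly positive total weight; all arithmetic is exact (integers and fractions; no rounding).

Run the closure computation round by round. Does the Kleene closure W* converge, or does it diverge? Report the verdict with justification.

Detection: at round 0, diagonal entry (1, 1) turns strictly positive.
Key observation: the cycle 1->1 has total weight 6, which is strictly positive.
Answer: DIVERGES — positive cycle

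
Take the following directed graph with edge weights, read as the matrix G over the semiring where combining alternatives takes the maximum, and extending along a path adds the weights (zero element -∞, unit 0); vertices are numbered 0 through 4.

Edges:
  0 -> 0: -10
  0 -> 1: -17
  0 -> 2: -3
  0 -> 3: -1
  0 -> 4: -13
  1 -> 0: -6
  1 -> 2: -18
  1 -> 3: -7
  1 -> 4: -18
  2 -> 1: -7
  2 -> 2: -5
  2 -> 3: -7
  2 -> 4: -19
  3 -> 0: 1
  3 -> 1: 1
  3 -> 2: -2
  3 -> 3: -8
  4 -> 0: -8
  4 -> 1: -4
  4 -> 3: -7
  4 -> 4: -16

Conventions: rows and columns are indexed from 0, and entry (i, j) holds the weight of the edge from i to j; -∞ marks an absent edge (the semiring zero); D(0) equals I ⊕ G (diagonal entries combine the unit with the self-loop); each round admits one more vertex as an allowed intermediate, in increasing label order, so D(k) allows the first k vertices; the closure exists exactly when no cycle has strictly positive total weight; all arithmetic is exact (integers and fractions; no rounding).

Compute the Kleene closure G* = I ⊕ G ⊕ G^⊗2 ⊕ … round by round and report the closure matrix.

D(0):
  [0, -17, -3, -1, -13]
  [-6, 0, -18, -7, -18]
  [-∞, -7, 0, -7, -19]
  [1, 1, -2, 0, -∞]
  [-8, -4, -∞, -7, 0]
D(1):
  [0, -17, -3, -1, -13]
  [-6, 0, -9, -7, -18]
  [-∞, -7, 0, -7, -19]
  [1, 1, -2, 0, -12]
  [-8, -4, -11, -7, 0]
D(2):
  [0, -17, -3, -1, -13]
  [-6, 0, -9, -7, -18]
  [-13, -7, 0, -7, -19]
  [1, 1, -2, 0, -12]
  [-8, -4, -11, -7, 0]
D(3):
  [0, -10, -3, -1, -13]
  [-6, 0, -9, -7, -18]
  [-13, -7, 0, -7, -19]
  [1, 1, -2, 0, -12]
  [-8, -4, -11, -7, 0]
D(4):
  [0, 0, -3, -1, -13]
  [-6, 0, -9, -7, -18]
  [-6, -6, 0, -7, -19]
  [1, 1, -2, 0, -12]
  [-6, -4, -9, -7, 0]
D(5):
  [0, 0, -3, -1, -13]
  [-6, 0, -9, -7, -18]
  [-6, -6, 0, -7, -19]
  [1, 1, -2, 0, -12]
  [-6, -4, -9, -7, 0]
Answer: G* = [[0, 0, -3, -1, -13], [-6, 0, -9, -7, -18], [-6, -6, 0, -7, -19], [1, 1, -2, 0, -12], [-6, -4, -9, -7, 0]]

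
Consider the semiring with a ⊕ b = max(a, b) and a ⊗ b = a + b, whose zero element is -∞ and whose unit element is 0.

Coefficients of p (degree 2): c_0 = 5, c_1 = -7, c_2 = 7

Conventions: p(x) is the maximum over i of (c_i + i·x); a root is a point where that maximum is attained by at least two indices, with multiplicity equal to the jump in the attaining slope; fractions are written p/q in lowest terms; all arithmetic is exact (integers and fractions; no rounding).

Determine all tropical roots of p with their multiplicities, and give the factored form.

hull edge (i=0, c=5) to (i=2, c=7): slope 1, span 2
Factored form: p(x) = 7 ⊗ (x ⊕ (-1)) ⊗ (x ⊕ (-1))
Answer: roots = -1 (mult 2)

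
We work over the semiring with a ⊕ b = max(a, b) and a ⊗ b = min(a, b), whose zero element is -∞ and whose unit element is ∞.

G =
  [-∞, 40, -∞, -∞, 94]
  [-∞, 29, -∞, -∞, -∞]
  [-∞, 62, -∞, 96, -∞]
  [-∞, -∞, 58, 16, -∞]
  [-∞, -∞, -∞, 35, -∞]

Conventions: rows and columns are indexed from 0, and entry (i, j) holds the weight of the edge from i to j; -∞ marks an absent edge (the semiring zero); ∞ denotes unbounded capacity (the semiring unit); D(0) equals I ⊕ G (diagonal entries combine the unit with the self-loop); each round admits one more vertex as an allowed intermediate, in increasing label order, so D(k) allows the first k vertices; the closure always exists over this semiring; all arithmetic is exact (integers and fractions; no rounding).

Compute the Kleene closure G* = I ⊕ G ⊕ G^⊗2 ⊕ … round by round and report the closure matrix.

D(0):
  [∞, 40, -∞, -∞, 94]
  [-∞, ∞, -∞, -∞, -∞]
  [-∞, 62, ∞, 96, -∞]
  [-∞, -∞, 58, ∞, -∞]
  [-∞, -∞, -∞, 35, ∞]
D(1):
  [∞, 40, -∞, -∞, 94]
  [-∞, ∞, -∞, -∞, -∞]
  [-∞, 62, ∞, 96, -∞]
  [-∞, -∞, 58, ∞, -∞]
  [-∞, -∞, -∞, 35, ∞]
D(2):
  [∞, 40, -∞, -∞, 94]
  [-∞, ∞, -∞, -∞, -∞]
  [-∞, 62, ∞, 96, -∞]
  [-∞, -∞, 58, ∞, -∞]
  [-∞, -∞, -∞, 35, ∞]
D(3):
  [∞, 40, -∞, -∞, 94]
  [-∞, ∞, -∞, -∞, -∞]
  [-∞, 62, ∞, 96, -∞]
  [-∞, 58, 58, ∞, -∞]
  [-∞, -∞, -∞, 35, ∞]
D(4):
  [∞, 40, -∞, -∞, 94]
  [-∞, ∞, -∞, -∞, -∞]
  [-∞, 62, ∞, 96, -∞]
  [-∞, 58, 58, ∞, -∞]
  [-∞, 35, 35, 35, ∞]
D(5):
  [∞, 40, 35, 35, 94]
  [-∞, ∞, -∞, -∞, -∞]
  [-∞, 62, ∞, 96, -∞]
  [-∞, 58, 58, ∞, -∞]
  [-∞, 35, 35, 35, ∞]
Answer: G* = [[∞, 40, 35, 35, 94], [-∞, ∞, -∞, -∞, -∞], [-∞, 62, ∞, 96, -∞], [-∞, 58, 58, ∞, -∞], [-∞, 35, 35, 35, ∞]]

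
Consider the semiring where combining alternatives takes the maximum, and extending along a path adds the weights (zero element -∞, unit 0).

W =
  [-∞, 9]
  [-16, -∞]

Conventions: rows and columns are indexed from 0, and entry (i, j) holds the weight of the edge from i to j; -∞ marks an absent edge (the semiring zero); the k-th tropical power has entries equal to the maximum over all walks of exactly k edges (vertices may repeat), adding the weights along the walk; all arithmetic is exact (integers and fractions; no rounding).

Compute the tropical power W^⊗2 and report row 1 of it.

W^⊗2:
  [-7, -∞]
  [-∞, -7]
Answer: row 1 of W^⊗2 = [-∞, -7]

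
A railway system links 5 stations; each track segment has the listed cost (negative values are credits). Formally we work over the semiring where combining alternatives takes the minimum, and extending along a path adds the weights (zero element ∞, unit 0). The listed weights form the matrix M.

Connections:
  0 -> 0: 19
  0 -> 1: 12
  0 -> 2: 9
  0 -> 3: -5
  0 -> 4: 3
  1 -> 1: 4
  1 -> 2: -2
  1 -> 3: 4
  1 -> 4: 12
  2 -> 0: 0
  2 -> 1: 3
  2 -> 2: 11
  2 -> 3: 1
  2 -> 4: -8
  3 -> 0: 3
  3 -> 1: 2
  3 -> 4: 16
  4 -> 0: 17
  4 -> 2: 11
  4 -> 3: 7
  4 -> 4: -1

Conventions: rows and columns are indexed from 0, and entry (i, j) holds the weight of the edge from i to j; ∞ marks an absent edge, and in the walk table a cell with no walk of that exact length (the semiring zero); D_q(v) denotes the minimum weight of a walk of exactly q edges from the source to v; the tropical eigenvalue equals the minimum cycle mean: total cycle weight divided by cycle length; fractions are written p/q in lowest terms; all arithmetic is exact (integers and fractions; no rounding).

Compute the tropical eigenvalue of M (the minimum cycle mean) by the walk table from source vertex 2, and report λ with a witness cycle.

q=0: [∞, ∞, 0, ∞, ∞]
q=1: [0, 3, 11, 1, -8]
q=2: [4, 3, 1, -5, -9]
q=3: [-2, -3, 1, -2, -10]
q=4: [1, 0, -5, -7, -11]
q=5: [-5, -5, -2, -4, -13]
Optimal cycle mean attained by: cycle 0->3->1->2->0, total (-5) + 2 + (-2) + 0, length 4.
Answer: λ = -5/4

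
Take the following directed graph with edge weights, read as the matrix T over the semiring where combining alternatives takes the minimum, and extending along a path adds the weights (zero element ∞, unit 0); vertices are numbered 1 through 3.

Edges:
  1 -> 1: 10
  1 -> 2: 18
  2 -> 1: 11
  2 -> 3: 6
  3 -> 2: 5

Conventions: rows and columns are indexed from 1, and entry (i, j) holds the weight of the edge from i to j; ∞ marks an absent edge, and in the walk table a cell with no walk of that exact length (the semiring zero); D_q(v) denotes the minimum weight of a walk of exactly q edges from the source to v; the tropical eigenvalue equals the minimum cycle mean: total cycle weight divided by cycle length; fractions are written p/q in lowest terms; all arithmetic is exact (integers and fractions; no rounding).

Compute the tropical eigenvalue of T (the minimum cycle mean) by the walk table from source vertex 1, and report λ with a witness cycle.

q=0: [0, ∞, ∞]
q=1: [10, 18, ∞]
q=2: [20, 28, 24]
q=3: [30, 29, 34]
Optimal cycle mean attained by: cycle 2->3->2, total 6 + 5, length 2.
Answer: λ = 11/2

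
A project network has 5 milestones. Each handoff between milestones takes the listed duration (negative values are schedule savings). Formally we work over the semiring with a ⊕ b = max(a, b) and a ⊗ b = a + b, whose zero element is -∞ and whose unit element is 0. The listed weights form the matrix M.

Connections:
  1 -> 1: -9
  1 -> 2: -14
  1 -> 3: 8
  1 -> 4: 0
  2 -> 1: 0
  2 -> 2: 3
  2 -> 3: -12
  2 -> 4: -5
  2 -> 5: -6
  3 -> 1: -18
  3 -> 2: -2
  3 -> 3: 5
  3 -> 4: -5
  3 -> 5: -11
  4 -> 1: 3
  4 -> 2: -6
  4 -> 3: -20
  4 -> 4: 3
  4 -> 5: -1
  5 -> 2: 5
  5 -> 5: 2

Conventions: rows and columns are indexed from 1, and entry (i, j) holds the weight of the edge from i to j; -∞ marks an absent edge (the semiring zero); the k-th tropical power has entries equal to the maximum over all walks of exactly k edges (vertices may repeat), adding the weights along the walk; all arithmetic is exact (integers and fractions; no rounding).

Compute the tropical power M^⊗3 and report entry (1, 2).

M^⊗2:
  [3, 6, 13, 3, -1]
  [3, 6, 8, 0, -3]
  [-2, 3, 10, 0, -6]
  [6, 4, 11, 6, 2]
  [5, 8, -7, 0, 4]
M^⊗3:
  [6, 11, 18, 8, 2]
  [6, 9, 13, 3, 0]
  [3, 8, 15, 5, -1]
  [9, 9, 16, 9, 5]
  [8, 11, 13, 5, 6]
Key observation: the optimum is the walk 1->3->3->2, with weight 8 + 5 + (-2) = 11.
Optimal value attained by: walk 1->3->3->2.
Answer: (M^⊗3)[1][2] = 11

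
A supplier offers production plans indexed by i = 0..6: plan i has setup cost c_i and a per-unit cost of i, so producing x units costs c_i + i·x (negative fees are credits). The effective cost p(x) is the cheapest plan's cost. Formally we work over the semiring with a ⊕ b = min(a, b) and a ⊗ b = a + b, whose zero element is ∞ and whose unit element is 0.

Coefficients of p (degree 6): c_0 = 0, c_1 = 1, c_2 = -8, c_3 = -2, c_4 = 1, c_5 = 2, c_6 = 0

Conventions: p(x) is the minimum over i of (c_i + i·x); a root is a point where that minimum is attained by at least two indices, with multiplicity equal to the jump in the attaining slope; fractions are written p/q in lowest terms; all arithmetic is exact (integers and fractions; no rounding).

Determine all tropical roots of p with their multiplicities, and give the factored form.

hull edge (i=0, c=0) to (i=2, c=-8): slope -4, span 2
hull edge (i=2, c=-8) to (i=6, c=0): slope 2, span 4
Factored form: p(x) = 0 ⊗ (x ⊕ (-2)) ⊗ (x ⊕ (-2)) ⊗ (x ⊕ (-2)) ⊗ (x ⊕ (-2)) ⊗ (x ⊕ 4) ⊗ (x ⊕ 4)
Answer: roots = -2 (mult 4), 4 (mult 2)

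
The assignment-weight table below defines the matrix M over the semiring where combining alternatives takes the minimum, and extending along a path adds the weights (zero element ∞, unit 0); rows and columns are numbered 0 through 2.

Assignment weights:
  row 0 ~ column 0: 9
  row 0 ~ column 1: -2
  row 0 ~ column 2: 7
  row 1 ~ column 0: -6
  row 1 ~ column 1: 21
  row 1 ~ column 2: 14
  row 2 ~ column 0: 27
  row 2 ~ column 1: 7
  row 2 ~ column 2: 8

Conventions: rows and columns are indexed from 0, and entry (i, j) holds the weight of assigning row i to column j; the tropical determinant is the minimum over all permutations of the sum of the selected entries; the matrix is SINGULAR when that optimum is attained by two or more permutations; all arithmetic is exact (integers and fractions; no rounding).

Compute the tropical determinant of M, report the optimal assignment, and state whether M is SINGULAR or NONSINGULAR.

σ = (0, 1, 2): 9 + 21 + 8 = 38
σ = (0, 2, 1): 9 + 14 + 7 = 30
σ = (1, 0, 2): (-2) + (-6) + 8 = 0
σ = (1, 2, 0): (-2) + 14 + 27 = 39
σ = (2, 0, 1): 7 + (-6) + 7 = 8
σ = (2, 1, 0): 7 + 21 + 27 = 55
Optimal value attained by: σ = (1, 0, 2).
Answer: det⊕(M) = 0; verdict: NONSINGULAR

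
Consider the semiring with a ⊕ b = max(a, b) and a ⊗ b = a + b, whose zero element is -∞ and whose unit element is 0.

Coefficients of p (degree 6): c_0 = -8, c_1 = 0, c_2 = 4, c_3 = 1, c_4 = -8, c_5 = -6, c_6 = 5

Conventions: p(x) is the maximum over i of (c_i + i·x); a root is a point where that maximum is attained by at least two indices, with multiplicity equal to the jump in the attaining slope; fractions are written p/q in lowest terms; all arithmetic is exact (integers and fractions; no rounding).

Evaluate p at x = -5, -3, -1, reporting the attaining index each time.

p(-5) = max(-8+0·(-5)=-8, 0+1·(-5)=-5, 4+2·(-5)=-6, 1+3·(-5)=-14, -8+4·(-5)=-28, -6+5·(-5)=-31, 5+6·(-5)=-25) = -5 (attained by i=1)
p(-3) = max(-8+0·(-3)=-8, 0+1·(-3)=-3, 4+2·(-3)=-2, 1+3·(-3)=-8, -8+4·(-3)=-20, -6+5·(-3)=-21, 5+6·(-3)=-13) = -2 (attained by i=2)
p(-1) = max(-8+0·(-1)=-8, 0+1·(-1)=-1, 4+2·(-1)=2, 1+3·(-1)=-2, -8+4·(-1)=-12, -6+5·(-1)=-11, 5+6·(-1)=-1) = 2 (attained by i=2)
Answer: p(-5) = -5; p(-3) = -2; p(-1) = 2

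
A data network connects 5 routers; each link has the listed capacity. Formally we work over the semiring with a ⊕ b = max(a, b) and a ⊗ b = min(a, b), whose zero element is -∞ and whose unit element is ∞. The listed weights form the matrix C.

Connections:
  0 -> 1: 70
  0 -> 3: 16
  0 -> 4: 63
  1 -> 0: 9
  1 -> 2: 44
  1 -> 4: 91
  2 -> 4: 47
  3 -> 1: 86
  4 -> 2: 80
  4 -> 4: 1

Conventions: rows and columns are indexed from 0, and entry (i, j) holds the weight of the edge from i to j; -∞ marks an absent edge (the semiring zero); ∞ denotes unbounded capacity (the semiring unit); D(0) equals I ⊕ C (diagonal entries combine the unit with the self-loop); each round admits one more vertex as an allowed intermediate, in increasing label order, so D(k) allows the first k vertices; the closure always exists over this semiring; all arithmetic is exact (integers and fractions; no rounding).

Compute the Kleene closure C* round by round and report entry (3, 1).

D(0):
  [∞, 70, -∞, 16, 63]
  [9, ∞, 44, -∞, 91]
  [-∞, -∞, ∞, -∞, 47]
  [-∞, 86, -∞, ∞, -∞]
  [-∞, -∞, 80, -∞, ∞]
D(1):
  [∞, 70, -∞, 16, 63]
  [9, ∞, 44, 9, 91]
  [-∞, -∞, ∞, -∞, 47]
  [-∞, 86, -∞, ∞, -∞]
  [-∞, -∞, 80, -∞, ∞]
D(2):
  [∞, 70, 44, 16, 70]
  [9, ∞, 44, 9, 91]
  [-∞, -∞, ∞, -∞, 47]
  [9, 86, 44, ∞, 86]
  [-∞, -∞, 80, -∞, ∞]
D(3):
  [∞, 70, 44, 16, 70]
  [9, ∞, 44, 9, 91]
  [-∞, -∞, ∞, -∞, 47]
  [9, 86, 44, ∞, 86]
  [-∞, -∞, 80, -∞, ∞]
D(4):
  [∞, 70, 44, 16, 70]
  [9, ∞, 44, 9, 91]
  [-∞, -∞, ∞, -∞, 47]
  [9, 86, 44, ∞, 86]
  [-∞, -∞, 80, -∞, ∞]
D(5):
  [∞, 70, 70, 16, 70]
  [9, ∞, 80, 9, 91]
  [-∞, -∞, ∞, -∞, 47]
  [9, 86, 80, ∞, 86]
  [-∞, -∞, 80, -∞, ∞]
Answer: C*[3][1] = 86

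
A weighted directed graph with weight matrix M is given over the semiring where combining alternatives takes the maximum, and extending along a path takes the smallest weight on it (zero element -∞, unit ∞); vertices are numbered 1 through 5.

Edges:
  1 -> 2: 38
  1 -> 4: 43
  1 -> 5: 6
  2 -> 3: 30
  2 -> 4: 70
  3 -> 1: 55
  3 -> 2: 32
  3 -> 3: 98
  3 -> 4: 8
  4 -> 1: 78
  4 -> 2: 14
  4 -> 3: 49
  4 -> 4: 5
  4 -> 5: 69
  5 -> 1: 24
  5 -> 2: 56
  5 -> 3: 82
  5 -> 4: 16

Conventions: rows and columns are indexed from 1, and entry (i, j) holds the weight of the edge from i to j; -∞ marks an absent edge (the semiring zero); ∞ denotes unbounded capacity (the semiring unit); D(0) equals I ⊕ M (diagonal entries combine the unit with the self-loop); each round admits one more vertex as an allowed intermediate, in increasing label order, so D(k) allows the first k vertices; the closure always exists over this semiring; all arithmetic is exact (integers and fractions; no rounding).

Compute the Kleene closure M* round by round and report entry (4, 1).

D(0):
  [∞, 38, -∞, 43, 6]
  [-∞, ∞, 30, 70, -∞]
  [55, 32, ∞, 8, -∞]
  [78, 14, 49, ∞, 69]
  [24, 56, 82, 16, ∞]
D(1):
  [∞, 38, -∞, 43, 6]
  [-∞, ∞, 30, 70, -∞]
  [55, 38, ∞, 43, 6]
  [78, 38, 49, ∞, 69]
  [24, 56, 82, 24, ∞]
D(2):
  [∞, 38, 30, 43, 6]
  [-∞, ∞, 30, 70, -∞]
  [55, 38, ∞, 43, 6]
  [78, 38, 49, ∞, 69]
  [24, 56, 82, 56, ∞]
D(3):
  [∞, 38, 30, 43, 6]
  [30, ∞, 30, 70, 6]
  [55, 38, ∞, 43, 6]
  [78, 38, 49, ∞, 69]
  [55, 56, 82, 56, ∞]
D(4):
  [∞, 38, 43, 43, 43]
  [70, ∞, 49, 70, 69]
  [55, 38, ∞, 43, 43]
  [78, 38, 49, ∞, 69]
  [56, 56, 82, 56, ∞]
D(5):
  [∞, 43, 43, 43, 43]
  [70, ∞, 69, 70, 69]
  [55, 43, ∞, 43, 43]
  [78, 56, 69, ∞, 69]
  [56, 56, 82, 56, ∞]
Answer: M*[4][1] = 78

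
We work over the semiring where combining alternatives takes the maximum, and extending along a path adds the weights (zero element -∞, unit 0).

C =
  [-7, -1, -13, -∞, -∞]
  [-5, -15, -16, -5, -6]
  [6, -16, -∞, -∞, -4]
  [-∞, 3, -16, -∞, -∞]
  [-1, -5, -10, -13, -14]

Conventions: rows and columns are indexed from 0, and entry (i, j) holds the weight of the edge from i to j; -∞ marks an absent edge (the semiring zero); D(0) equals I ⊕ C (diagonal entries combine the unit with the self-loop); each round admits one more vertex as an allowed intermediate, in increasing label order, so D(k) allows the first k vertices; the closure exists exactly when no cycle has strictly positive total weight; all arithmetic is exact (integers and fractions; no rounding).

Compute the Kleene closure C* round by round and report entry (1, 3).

D(0):
  [0, -1, -13, -∞, -∞]
  [-5, 0, -16, -5, -6]
  [6, -16, 0, -∞, -4]
  [-∞, 3, -16, 0, -∞]
  [-1, -5, -10, -13, 0]
D(1):
  [0, -1, -13, -∞, -∞]
  [-5, 0, -16, -5, -6]
  [6, 5, 0, -∞, -4]
  [-∞, 3, -16, 0, -∞]
  [-1, -2, -10, -13, 0]
D(2):
  [0, -1, -13, -6, -7]
  [-5, 0, -16, -5, -6]
  [6, 5, 0, 0, -1]
  [-2, 3, -13, 0, -3]
  [-1, -2, -10, -7, 0]
D(3):
  [0, -1, -13, -6, -7]
  [-5, 0, -16, -5, -6]
  [6, 5, 0, 0, -1]
  [-2, 3, -13, 0, -3]
  [-1, -2, -10, -7, 0]
D(4):
  [0, -1, -13, -6, -7]
  [-5, 0, -16, -5, -6]
  [6, 5, 0, 0, -1]
  [-2, 3, -13, 0, -3]
  [-1, -2, -10, -7, 0]
D(5):
  [0, -1, -13, -6, -7]
  [-5, 0, -16, -5, -6]
  [6, 5, 0, 0, -1]
  [-2, 3, -13, 0, -3]
  [-1, -2, -10, -7, 0]
Answer: C*[1][3] = -5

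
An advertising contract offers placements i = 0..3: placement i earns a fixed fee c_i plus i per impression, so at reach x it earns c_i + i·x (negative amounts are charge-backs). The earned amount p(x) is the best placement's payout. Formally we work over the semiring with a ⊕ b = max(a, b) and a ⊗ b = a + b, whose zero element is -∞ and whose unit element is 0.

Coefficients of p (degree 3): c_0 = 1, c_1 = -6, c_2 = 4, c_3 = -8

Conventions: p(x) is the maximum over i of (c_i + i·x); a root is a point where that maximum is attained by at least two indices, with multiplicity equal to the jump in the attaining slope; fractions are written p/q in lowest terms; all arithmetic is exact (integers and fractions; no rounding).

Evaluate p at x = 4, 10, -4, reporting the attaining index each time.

p(4) = max(1+0·4=1, -6+1·4=-2, 4+2·4=12, -8+3·4=4) = 12 (attained by i=2)
p(10) = max(1+0·10=1, -6+1·10=4, 4+2·10=24, -8+3·10=22) = 24 (attained by i=2)
p(-4) = max(1+0·(-4)=1, -6+1·(-4)=-10, 4+2·(-4)=-4, -8+3·(-4)=-20) = 1 (attained by i=0)
Answer: p(4) = 12; p(10) = 24; p(-4) = 1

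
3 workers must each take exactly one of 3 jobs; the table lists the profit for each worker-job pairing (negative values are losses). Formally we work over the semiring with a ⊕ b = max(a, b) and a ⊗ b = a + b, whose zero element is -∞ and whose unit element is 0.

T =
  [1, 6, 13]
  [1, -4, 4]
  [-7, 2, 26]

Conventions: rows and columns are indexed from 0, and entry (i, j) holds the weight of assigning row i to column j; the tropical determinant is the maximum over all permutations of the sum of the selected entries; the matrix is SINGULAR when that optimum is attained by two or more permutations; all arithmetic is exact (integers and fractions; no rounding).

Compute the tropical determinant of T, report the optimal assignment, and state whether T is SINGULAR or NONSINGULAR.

σ = (0, 1, 2): 1 + (-4) + 26 = 23
σ = (0, 2, 1): 1 + 4 + 2 = 7
σ = (1, 0, 2): 6 + 1 + 26 = 33
σ = (1, 2, 0): 6 + 4 + (-7) = 3
σ = (2, 0, 1): 13 + 1 + 2 = 16
σ = (2, 1, 0): 13 + (-4) + (-7) = 2
Optimal value attained by: σ = (1, 0, 2).
Answer: det⊕(T) = 33; verdict: NONSINGULAR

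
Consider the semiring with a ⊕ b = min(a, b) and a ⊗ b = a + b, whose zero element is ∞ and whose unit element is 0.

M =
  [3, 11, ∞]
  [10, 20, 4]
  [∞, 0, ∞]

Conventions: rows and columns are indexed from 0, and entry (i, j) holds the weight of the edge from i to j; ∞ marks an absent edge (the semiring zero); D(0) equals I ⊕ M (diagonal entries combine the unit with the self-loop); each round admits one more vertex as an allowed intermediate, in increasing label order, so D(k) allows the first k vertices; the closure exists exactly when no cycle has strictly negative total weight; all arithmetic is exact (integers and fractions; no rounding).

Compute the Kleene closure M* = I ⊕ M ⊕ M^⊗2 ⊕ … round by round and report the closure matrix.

D(0):
  [0, 11, ∞]
  [10, 0, 4]
  [∞, 0, 0]
D(1):
  [0, 11, ∞]
  [10, 0, 4]
  [∞, 0, 0]
D(2):
  [0, 11, 15]
  [10, 0, 4]
  [10, 0, 0]
D(3):
  [0, 11, 15]
  [10, 0, 4]
  [10, 0, 0]
Answer: M* = [[0, 11, 15], [10, 0, 4], [10, 0, 0]]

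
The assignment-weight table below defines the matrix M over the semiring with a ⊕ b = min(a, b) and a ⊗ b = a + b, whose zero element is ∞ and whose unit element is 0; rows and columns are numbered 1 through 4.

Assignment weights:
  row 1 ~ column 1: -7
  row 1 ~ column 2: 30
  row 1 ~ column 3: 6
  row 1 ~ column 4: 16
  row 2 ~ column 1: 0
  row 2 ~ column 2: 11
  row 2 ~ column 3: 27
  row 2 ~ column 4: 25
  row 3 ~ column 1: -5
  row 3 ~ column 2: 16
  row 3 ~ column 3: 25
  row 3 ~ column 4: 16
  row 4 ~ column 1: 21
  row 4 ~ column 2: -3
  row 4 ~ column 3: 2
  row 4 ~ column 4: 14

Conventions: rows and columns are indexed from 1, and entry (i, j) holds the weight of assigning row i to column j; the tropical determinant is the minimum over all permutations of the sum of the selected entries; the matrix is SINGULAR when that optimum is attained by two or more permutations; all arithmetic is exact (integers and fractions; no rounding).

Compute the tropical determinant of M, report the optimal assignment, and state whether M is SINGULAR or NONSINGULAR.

σ = (1, 2, 3, 4): (-7) + 11 + 25 + 14 = 43
σ = (1, 2, 4, 3): (-7) + 11 + 16 + 2 = 22
σ = (1, 3, 2, 4): (-7) + 27 + 16 + 14 = 50
σ = (1, 3, 4, 2): (-7) + 27 + 16 + (-3) = 33
σ = (1, 4, 2, 3): (-7) + 25 + 16 + 2 = 36
σ = (1, 4, 3, 2): (-7) + 25 + 25 + (-3) = 40
σ = (2, 1, 3, 4): 30 + 0 + 25 + 14 = 69
σ = (2, 1, 4, 3): 30 + 0 + 16 + 2 = 48
σ = (2, 3, 1, 4): 30 + 27 + (-5) + 14 = 66
σ = (2, 3, 4, 1): 30 + 27 + 16 + 21 = 94
σ = (2, 4, 1, 3): 30 + 25 + (-5) + 2 = 52
σ = (2, 4, 3, 1): 30 + 25 + 25 + 21 = 101
σ = (3, 1, 2, 4): 6 + 0 + 16 + 14 = 36
σ = (3, 1, 4, 2): 6 + 0 + 16 + (-3) = 19
σ = (3, 2, 1, 4): 6 + 11 + (-5) + 14 = 26
σ = (3, 2, 4, 1): 6 + 11 + 16 + 21 = 54
σ = (3, 4, 1, 2): 6 + 25 + (-5) + (-3) = 23
σ = (3, 4, 2, 1): 6 + 25 + 16 + 21 = 68
σ = (4, 1, 2, 3): 16 + 0 + 16 + 2 = 34
σ = (4, 1, 3, 2): 16 + 0 + 25 + (-3) = 38
σ = (4, 2, 1, 3): 16 + 11 + (-5) + 2 = 24
σ = (4, 2, 3, 1): 16 + 11 + 25 + 21 = 73
σ = (4, 3, 1, 2): 16 + 27 + (-5) + (-3) = 35
σ = (4, 3, 2, 1): 16 + 27 + 16 + 21 = 80
Optimal value attained by: σ = (3, 1, 4, 2).
Answer: det⊕(M) = 19; verdict: NONSINGULAR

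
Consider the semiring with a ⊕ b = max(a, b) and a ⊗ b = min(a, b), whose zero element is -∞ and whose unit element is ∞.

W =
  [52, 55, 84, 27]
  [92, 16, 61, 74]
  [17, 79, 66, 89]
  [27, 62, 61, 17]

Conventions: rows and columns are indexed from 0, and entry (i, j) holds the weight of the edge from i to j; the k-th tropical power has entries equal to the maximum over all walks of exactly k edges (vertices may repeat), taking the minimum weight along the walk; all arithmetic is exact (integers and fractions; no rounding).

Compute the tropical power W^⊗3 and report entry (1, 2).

W^⊗2:
  [55, 79, 66, 84]
  [52, 62, 84, 61]
  [79, 66, 66, 74]
  [62, 61, 61, 62]
W^⊗3:
  [79, 66, 66, 74]
  [62, 79, 66, 84]
  [66, 66, 79, 66]
  [61, 62, 62, 61]
Key observation: the optimum is the walk 1->0->2->2, with weight 92 min 84 min 66 = 66.
Optimal value attained by: walk 1->0->2->2.
Answer: (W^⊗3)[1][2] = 66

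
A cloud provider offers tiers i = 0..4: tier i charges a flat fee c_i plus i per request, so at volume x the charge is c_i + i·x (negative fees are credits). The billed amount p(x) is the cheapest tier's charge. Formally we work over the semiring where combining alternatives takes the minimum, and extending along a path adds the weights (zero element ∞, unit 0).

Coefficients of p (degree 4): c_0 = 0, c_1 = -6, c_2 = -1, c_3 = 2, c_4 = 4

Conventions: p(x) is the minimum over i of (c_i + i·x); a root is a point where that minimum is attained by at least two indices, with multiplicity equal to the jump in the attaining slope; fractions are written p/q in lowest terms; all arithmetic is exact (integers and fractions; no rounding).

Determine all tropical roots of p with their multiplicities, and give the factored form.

hull edge (i=0, c=0) to (i=1, c=-6): slope -6, span 1
hull edge (i=1, c=-6) to (i=4, c=4): slope 10/3, span 3
Factored form: p(x) = 4 ⊗ (x ⊕ (-10/3)) ⊗ (x ⊕ (-10/3)) ⊗ (x ⊕ (-10/3)) ⊗ (x ⊕ 6)
Answer: roots = -10/3 (mult 3), 6 (mult 1)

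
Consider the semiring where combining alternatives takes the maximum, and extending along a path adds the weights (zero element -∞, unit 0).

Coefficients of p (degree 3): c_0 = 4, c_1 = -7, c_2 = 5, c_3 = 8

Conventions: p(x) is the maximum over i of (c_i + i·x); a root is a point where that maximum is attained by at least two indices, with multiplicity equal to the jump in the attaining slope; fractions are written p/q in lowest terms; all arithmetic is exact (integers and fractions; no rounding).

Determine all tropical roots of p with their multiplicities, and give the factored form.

hull edge (i=0, c=4) to (i=3, c=8): slope 4/3, span 3
Factored form: p(x) = 8 ⊗ (x ⊕ (-4/3)) ⊗ (x ⊕ (-4/3)) ⊗ (x ⊕ (-4/3))
Answer: roots = -4/3 (mult 3)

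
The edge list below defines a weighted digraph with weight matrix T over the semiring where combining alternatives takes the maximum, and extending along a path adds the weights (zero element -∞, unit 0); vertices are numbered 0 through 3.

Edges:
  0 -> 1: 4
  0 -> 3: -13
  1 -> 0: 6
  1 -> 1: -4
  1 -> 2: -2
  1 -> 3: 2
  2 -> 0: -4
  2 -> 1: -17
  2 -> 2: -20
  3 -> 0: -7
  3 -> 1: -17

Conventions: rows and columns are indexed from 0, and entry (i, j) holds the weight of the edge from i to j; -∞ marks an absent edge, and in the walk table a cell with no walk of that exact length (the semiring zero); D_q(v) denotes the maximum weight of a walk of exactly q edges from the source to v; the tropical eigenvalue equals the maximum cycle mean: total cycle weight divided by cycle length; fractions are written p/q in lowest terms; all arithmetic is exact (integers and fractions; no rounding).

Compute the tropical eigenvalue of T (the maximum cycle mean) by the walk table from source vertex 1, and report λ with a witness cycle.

q=0: [-∞, 0, -∞, -∞]
q=1: [6, -4, -2, 2]
q=2: [2, 10, -6, -2]
q=3: [16, 6, 8, 12]
q=4: [12, 20, 4, 8]
Optimal cycle mean attained by: cycle 0->1->0, total 4 + 6, length 2.
Answer: λ = 5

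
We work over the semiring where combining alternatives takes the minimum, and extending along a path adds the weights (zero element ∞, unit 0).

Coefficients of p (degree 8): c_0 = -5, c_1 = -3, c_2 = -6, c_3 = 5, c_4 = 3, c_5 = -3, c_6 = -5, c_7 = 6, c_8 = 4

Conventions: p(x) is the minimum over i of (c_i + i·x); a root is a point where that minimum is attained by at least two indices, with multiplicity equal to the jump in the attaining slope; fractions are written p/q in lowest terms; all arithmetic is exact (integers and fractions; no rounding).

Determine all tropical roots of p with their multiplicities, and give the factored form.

hull edge (i=0, c=-5) to (i=2, c=-6): slope -1/2, span 2
hull edge (i=2, c=-6) to (i=6, c=-5): slope 1/4, span 4
hull edge (i=6, c=-5) to (i=8, c=4): slope 9/2, span 2
Factored form: p(x) = 4 ⊗ (x ⊕ (-9/2)) ⊗ (x ⊕ (-9/2)) ⊗ (x ⊕ (-1/4)) ⊗ (x ⊕ (-1/4)) ⊗ (x ⊕ (-1/4)) ⊗ (x ⊕ (-1/4)) ⊗ (x ⊕ 1/2) ⊗ (x ⊕ 1/2)
Answer: roots = -9/2 (mult 2), -1/4 (mult 4), 1/2 (mult 2)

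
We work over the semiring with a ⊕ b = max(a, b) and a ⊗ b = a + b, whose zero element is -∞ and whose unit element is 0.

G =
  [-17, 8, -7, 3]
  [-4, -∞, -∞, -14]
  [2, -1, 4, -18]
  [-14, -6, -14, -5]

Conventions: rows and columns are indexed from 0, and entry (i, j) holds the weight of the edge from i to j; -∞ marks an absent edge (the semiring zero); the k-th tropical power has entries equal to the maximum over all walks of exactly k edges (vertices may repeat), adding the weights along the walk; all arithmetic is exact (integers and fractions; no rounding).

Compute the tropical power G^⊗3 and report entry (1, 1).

G^⊗2:
  [4, -3, -3, -2]
  [-21, 4, -11, -1]
  [6, 10, 8, 5]
  [-10, -6, -10, -10]
G^⊗3:
  [-1, 12, 1, 7]
  [0, -7, -7, -6]
  [10, 14, 12, 9]
  [-8, -2, -6, -7]
Key observation: the optimum is the walk 1->0->3->1, with weight (-4) + 3 + (-6) = -7.
Optimal value attained by: walk 1->0->3->1.
Answer: (G^⊗3)[1][1] = -7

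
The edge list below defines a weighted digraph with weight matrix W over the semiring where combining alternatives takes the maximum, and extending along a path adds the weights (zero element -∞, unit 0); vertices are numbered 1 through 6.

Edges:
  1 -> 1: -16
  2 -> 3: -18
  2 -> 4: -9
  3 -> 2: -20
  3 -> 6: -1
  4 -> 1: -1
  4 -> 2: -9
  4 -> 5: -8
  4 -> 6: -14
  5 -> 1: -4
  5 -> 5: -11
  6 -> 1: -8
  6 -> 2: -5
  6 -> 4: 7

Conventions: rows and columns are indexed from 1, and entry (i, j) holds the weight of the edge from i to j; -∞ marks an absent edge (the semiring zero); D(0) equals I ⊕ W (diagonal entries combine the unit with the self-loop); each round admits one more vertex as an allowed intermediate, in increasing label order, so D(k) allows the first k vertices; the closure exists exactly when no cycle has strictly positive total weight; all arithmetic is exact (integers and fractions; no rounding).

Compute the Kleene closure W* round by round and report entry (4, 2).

D(0):
  [0, -∞, -∞, -∞, -∞, -∞]
  [-∞, 0, -18, -9, -∞, -∞]
  [-∞, -20, 0, -∞, -∞, -1]
  [-1, -9, -∞, 0, -8, -14]
  [-4, -∞, -∞, -∞, 0, -∞]
  [-8, -5, -∞, 7, -∞, 0]
D(1):
  [0, -∞, -∞, -∞, -∞, -∞]
  [-∞, 0, -18, -9, -∞, -∞]
  [-∞, -20, 0, -∞, -∞, -1]
  [-1, -9, -∞, 0, -8, -14]
  [-4, -∞, -∞, -∞, 0, -∞]
  [-8, -5, -∞, 7, -∞, 0]
D(2):
  [0, -∞, -∞, -∞, -∞, -∞]
  [-∞, 0, -18, -9, -∞, -∞]
  [-∞, -20, 0, -29, -∞, -1]
  [-1, -9, -27, 0, -8, -14]
  [-4, -∞, -∞, -∞, 0, -∞]
  [-8, -5, -23, 7, -∞, 0]
D(3):
  [0, -∞, -∞, -∞, -∞, -∞]
  [-∞, 0, -18, -9, -∞, -19]
  [-∞, -20, 0, -29, -∞, -1]
  [-1, -9, -27, 0, -8, -14]
  [-4, -∞, -∞, -∞, 0, -∞]
  [-8, -5, -23, 7, -∞, 0]
D(4):
  [0, -∞, -∞, -∞, -∞, -∞]
  [-10, 0, -18, -9, -17, -19]
  [-30, -20, 0, -29, -37, -1]
  [-1, -9, -27, 0, -8, -14]
  [-4, -∞, -∞, -∞, 0, -∞]
  [6, -2, -20, 7, -1, 0]
D(5):
  [0, -∞, -∞, -∞, -∞, -∞]
  [-10, 0, -18, -9, -17, -19]
  [-30, -20, 0, -29, -37, -1]
  [-1, -9, -27, 0, -8, -14]
  [-4, -∞, -∞, -∞, 0, -∞]
  [6, -2, -20, 7, -1, 0]
D(6):
  [0, -∞, -∞, -∞, -∞, -∞]
  [-10, 0, -18, -9, -17, -19]
  [5, -3, 0, 6, -2, -1]
  [-1, -9, -27, 0, -8, -14]
  [-4, -∞, -∞, -∞, 0, -∞]
  [6, -2, -20, 7, -1, 0]
Answer: W*[4][2] = -9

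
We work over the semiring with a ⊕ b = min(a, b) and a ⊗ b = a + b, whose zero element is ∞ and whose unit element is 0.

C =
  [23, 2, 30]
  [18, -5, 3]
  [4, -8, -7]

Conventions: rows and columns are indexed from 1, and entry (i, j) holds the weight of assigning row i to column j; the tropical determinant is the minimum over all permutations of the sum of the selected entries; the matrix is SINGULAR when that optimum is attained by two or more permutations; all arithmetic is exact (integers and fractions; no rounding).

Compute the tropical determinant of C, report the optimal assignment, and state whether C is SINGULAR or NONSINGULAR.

σ = (1, 2, 3): 23 + (-5) + (-7) = 11
σ = (1, 3, 2): 23 + 3 + (-8) = 18
σ = (2, 1, 3): 2 + 18 + (-7) = 13
σ = (2, 3, 1): 2 + 3 + 4 = 9
σ = (3, 1, 2): 30 + 18 + (-8) = 40
σ = (3, 2, 1): 30 + (-5) + 4 = 29
Optimal value attained by: σ = (2, 3, 1).
Answer: det⊕(C) = 9; verdict: NONSINGULAR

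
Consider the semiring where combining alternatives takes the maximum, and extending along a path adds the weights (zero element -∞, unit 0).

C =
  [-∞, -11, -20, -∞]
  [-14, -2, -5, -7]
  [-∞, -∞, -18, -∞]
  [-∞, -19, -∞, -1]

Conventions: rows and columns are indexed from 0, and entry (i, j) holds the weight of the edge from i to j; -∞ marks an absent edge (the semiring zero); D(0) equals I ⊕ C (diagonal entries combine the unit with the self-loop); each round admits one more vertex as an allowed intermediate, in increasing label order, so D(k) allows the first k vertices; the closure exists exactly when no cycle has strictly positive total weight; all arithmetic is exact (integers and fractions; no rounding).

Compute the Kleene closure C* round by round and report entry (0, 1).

D(0):
  [0, -11, -20, -∞]
  [-14, 0, -5, -7]
  [-∞, -∞, 0, -∞]
  [-∞, -19, -∞, 0]
D(1):
  [0, -11, -20, -∞]
  [-14, 0, -5, -7]
  [-∞, -∞, 0, -∞]
  [-∞, -19, -∞, 0]
D(2):
  [0, -11, -16, -18]
  [-14, 0, -5, -7]
  [-∞, -∞, 0, -∞]
  [-33, -19, -24, 0]
D(3):
  [0, -11, -16, -18]
  [-14, 0, -5, -7]
  [-∞, -∞, 0, -∞]
  [-33, -19, -24, 0]
D(4):
  [0, -11, -16, -18]
  [-14, 0, -5, -7]
  [-∞, -∞, 0, -∞]
  [-33, -19, -24, 0]
Answer: C*[0][1] = -11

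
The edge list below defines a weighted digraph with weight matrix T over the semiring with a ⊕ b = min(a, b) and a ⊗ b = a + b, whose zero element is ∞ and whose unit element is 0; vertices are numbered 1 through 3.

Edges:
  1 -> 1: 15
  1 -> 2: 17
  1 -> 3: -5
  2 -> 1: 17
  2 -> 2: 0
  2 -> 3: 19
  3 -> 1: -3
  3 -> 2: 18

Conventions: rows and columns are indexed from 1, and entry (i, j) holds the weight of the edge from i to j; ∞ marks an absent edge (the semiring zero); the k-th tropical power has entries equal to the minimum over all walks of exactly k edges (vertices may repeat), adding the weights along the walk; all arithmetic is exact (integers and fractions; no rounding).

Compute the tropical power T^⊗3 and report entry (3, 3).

T^⊗2:
  [-8, 13, 10]
  [16, 0, 12]
  [12, 14, -8]
T^⊗3:
  [7, 9, -13]
  [9, 0, 11]
  [-11, 10, 7]
Key observation: the optimum is the walk 3->1->1->3, with weight (-3) + 15 + (-5) = 7.
Optimal value attained by: walk 3->1->1->3.
Answer: (T^⊗3)[3][3] = 7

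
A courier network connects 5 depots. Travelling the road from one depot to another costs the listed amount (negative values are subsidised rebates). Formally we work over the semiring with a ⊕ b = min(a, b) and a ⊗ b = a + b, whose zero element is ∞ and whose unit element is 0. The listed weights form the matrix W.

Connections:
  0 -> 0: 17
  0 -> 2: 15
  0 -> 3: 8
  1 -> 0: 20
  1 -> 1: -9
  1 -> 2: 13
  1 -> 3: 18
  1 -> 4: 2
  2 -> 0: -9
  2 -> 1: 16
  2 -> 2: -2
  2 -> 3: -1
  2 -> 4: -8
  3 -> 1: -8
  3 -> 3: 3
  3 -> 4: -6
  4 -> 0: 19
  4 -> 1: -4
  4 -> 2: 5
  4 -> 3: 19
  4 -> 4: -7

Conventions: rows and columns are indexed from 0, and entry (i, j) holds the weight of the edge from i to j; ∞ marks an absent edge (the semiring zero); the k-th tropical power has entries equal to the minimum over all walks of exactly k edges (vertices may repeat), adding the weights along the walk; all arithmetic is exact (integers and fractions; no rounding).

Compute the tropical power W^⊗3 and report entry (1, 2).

W^⊗2:
  [6, 0, 13, 11, 2]
  [4, -18, 4, 9, -7]
  [-11, -12, -4, -3, -15]
  [12, -17, -1, 6, -13]
  [-4, -13, -2, 4, -14]
W^⊗3:
  [4, -9, 7, 12, -5]
  [-5, -27, -5, 0, -16]
  [-13, -21, -10, -5, -22]
  [-10, -26, -8, -2, -20]
  [-11, -22, -9, -3, -21]
Key observation: the optimum is the walk 1->1->1->2, with weight (-9) + (-9) + 13 = -5.
Optimal value attained by: walk 1->1->1->2.
Answer: (W^⊗3)[1][2] = -5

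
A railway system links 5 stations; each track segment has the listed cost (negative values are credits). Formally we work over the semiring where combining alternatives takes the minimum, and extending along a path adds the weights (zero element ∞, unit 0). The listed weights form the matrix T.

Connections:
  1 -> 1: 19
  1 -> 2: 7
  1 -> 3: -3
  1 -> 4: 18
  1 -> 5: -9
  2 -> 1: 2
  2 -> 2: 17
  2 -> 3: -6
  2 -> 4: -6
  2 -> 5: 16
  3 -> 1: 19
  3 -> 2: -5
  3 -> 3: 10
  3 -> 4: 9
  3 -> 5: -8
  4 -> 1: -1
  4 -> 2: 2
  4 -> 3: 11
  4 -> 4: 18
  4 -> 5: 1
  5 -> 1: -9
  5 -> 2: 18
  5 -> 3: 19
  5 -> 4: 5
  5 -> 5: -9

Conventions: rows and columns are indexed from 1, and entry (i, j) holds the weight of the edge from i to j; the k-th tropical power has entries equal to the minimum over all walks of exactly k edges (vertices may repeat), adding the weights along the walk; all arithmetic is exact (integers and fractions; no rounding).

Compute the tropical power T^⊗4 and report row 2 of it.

T^⊗2:
  [-18, -8, 1, -4, -18]
  [-7, -11, -1, 3, -14]
  [-17, 5, -11, -11, -17]
  [-8, 6, -4, -4, -10]
  [-18, -2, -12, -4, -18]
T^⊗3:
  [-27, -11, -21, -14, -27]
  [-23, -6, -17, -17, -23]
  [-26, -16, -20, -12, -26]
  [-19, -9, -11, -5, -19]
  [-27, -17, -21, -13, -27]
T^⊗4:
  [-36, -26, -30, -22, -36]
  [-32, -22, -26, -18, -32]
  [-35, -25, -29, -22, -35]
  [-28, -16, -22, -15, -28]
  [-36, -26, -30, -23, -36]
Answer: row 2 of T^⊗4 = [-32, -22, -26, -18, -32]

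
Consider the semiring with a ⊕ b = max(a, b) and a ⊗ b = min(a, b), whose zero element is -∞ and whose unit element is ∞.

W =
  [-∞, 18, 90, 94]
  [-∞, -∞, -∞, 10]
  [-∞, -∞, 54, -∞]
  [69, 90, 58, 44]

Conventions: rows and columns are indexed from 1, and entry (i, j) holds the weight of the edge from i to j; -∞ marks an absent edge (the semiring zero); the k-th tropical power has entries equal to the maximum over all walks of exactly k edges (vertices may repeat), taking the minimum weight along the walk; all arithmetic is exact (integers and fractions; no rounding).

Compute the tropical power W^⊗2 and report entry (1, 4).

W^⊗2:
  [69, 90, 58, 44]
  [10, 10, 10, 10]
  [-∞, -∞, 54, -∞]
  [44, 44, 69, 69]
Key observation: the optimum is the walk 1->4->4, with weight 94 min 44 = 44.
Optimal value attained by: walk 1->4->4.
Answer: (W^⊗2)[1][4] = 44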